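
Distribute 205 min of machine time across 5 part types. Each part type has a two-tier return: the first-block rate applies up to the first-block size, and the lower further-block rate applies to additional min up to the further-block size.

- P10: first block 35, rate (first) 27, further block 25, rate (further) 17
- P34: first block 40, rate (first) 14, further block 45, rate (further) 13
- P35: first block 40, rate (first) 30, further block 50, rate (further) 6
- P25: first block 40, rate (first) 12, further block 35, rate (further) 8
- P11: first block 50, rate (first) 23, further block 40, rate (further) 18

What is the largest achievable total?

4650

Treat each block as its own option and order by rate: P35/tier1 30 > P10/tier1 27 > P11/tier1 23 > P11/tier2 18 > P10/tier2 17 > P34/tier1 14 > P34/tier2 13 > P25/tier1 12 > P25/tier2 8 > P35/tier2 6.
P35/tier1 (30): +40 → 165 left.
P10/tier1 (27): +35 → 130 left.
P11 tier1 at 23: fill all 50 → 80 left.
P11 tier2 at 18: fill all 40 → 40 left.
Fill P10 tier2 block (25 at 17) → 15 left.
15 remain; put them into P34 tier1 at 14.
Total = 30×40 + 27×35 + 23×50 + 18×40 + 17×25 + 14×15 = 4650.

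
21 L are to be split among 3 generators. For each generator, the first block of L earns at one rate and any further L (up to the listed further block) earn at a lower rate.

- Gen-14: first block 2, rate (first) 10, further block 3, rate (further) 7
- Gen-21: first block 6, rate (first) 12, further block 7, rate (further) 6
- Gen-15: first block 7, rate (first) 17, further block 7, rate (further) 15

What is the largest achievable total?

Rank every tier by rate: Gen-15/T1 17 > Gen-15/T2 15 > Gen-21/T1 12 > Gen-14/T1 10 > Gen-14/T2 7 > Gen-21/T2 6.
Fill Gen-15 T1 block (7 at 17) ; 14 left.
Gen-15 T2 at 15: fill all 7 ; 7 left.
Fill Gen-21 T1 block (6 at 12) ; 1 left.
Gen-14 T1 at 10: only 1 left, fill 1.
Total = 17×7 + 15×7 + 12×6 + 10×1 = 306.

306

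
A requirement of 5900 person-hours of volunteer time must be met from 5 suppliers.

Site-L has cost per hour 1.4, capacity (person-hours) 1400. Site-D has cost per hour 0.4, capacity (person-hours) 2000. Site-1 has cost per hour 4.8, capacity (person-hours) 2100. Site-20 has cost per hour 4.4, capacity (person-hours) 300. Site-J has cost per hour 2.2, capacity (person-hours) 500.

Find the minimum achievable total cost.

Use suppliers in increasing cost order.
Site-D (0.4): use full 2000 ; 3900 person-hours to go.
Site-L at 1.4: take all 1400 person-hours ; 2500 still needed.
Site-J (2.2): use full 500 ; 2000 person-hours to go.
Site-20 (4.4): use full 300 ; 1700 person-hours to go.
Site-1 (4.8): take the remaining 1700 ; done.
Cost = 2000×0.4 + 1400×1.4 + 500×2.2 + 300×4.4 + 1700×4.8 = 13340.

13340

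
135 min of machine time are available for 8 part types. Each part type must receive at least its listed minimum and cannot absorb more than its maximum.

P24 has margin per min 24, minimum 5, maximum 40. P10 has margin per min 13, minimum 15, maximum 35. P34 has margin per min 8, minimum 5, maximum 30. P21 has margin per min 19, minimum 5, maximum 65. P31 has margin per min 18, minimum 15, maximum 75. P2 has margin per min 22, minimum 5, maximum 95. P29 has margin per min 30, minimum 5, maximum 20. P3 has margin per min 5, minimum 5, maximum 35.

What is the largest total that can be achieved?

2845

Meeting every minimum uses 5+15+5+5+15+5+5+5 = 60 min, leaving 75.
Order the part types by margin per min: P29 30 > P24 24 > P2 22 > P21 19 > P31 18 > P10 13 > P34 8 > P3 5.
P29: +15 to 20 (cap) ; 60 left.
P24: +35 to 40 (cap) ; 25 left.
P2: +25 (room for 90) → 30. Pool exhausted.
Total = 24×40 + 13×15 + 8×5 + 19×5 + 18×15 + 22×30 + 30×20 + 5×5 = 2845.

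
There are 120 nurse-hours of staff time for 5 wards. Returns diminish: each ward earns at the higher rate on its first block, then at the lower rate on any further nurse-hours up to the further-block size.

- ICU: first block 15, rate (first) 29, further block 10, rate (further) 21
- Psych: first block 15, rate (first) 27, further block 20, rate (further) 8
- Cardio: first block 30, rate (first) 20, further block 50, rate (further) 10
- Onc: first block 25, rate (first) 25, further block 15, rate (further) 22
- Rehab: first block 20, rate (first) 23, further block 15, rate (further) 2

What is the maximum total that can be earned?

Order all 10 blocks by rate: ICU/T1 29 > Psych/T1 27 > Onc/T1 25 > Rehab/T1 23 > Onc/T2 22 > ICU/T2 21 > Cardio/T1 20 > Cardio/T2 10 > Psych/T2 8 > Rehab/T2 2.
ICU/T1 (29): +15 — 105 left.
Fill Psych T1 block (15 at 27) — 90 left.
Fill Onc T1 block (25 at 25) — 65 left.
Rehab/T1 (23): +20 — 45 left.
Fill Onc T2 block (15 at 22) — 30 left.
ICU/T2 (21): +10 — 20 left.
Cardio T1 at 20: only 20 left, fill 20.
Total = 29×15 + 27×15 + 25×25 + 23×20 + 22×15 + 21×10 + 20×20 = 2865.

2865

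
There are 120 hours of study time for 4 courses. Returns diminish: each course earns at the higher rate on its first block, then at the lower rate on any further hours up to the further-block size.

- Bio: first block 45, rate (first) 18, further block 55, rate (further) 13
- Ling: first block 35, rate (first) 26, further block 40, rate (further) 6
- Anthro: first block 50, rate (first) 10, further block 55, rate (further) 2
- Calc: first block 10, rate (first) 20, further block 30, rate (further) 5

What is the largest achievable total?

Treat each block as its own option and order by rate: Ling/tier1 26 > Calc/tier1 20 > Bio/tier1 18 > Bio/tier2 13 > Anthro/tier1 10 > Ling/tier2 6 > Calc/tier2 5 > Anthro/tier2 2.
Ling tier1 at 26: fill all 35 ; 85 left.
Calc tier1 at 20: fill all 10 ; 75 left.
Bio/tier1 (18): +45 ; 30 left.
30 remain; put them into Bio tier2 at 13.
Total = 26×35 + 20×10 + 18×45 + 13×30 = 2310.

2310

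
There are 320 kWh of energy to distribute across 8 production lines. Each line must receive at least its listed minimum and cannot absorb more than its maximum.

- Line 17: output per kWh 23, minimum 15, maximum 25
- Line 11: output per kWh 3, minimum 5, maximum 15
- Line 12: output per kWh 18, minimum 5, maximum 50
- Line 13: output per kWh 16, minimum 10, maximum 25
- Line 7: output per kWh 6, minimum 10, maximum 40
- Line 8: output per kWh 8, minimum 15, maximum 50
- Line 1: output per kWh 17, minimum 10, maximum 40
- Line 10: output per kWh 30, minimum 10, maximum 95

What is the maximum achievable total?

6000

Meeting every minimum uses 15+5+5+10+10+15+10+10 = 80 kWh, leaving 240.
Highest output per kWh first: Line 10 30 > Line 17 23 > Line 12 18 > Line 1 17 > Line 13 16 > Line 8 8 > Line 7 6 > Line 11 3.
Line 10 takes 85 more to reach its cap of 95 ; 155 left.
Line 17 takes 10 more to reach its cap of 25 ; 145 left.
Line 12 takes 45 more to reach its cap of 50 ; 100 left.
Line 1: +30 to 40 (cap) ; 70 left.
Line 13: +15 to 25 (cap) ; 55 left.
Give Line 8 35 more to hit its cap of 50 ; 20 left.
Line 7 has room for 30 more but only 20 remain, so it gets 30.
Total = 23×25 + 3×5 + 18×50 + 16×25 + 6×30 + 8×50 + 17×40 + 30×95 = 6000.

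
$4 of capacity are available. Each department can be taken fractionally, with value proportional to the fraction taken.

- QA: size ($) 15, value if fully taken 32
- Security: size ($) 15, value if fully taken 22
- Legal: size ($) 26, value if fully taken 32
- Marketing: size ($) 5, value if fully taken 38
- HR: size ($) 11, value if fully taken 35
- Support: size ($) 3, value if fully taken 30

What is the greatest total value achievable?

37.6

Best value per unit of size first: Support 30/3≈10, Marketing 38/5≈7.6, HR 35/11≈3.18, QA 32/15≈2.13, Security 22/15≈1.47, Legal 32/26≈1.23.
Take all of Support (3 $, value 30) → 1 $ left.
Only 1 $ remain; take 1/5 of Marketing for value 38×1/5 = 7.6.
Total value = 37.6.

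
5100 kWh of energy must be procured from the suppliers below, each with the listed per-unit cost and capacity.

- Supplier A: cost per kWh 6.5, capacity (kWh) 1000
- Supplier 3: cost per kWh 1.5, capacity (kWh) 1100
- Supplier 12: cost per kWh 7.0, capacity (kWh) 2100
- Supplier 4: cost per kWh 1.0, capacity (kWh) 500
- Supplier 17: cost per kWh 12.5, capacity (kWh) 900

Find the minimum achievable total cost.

Cheapest first:
Take 500 from Supplier 4 at 1.0 — need 4600 more.
Take 1100 from Supplier 3 at 1.5 — need 3500 more.
Supplier A (6.5): use full 1000 — 2500 kWh to go.
Supplier 12 (7.0): use full 2100 — 400 kWh to go.
Supplier 17 (12.5): take the remaining 400 — done.
Cost = 500×1.0 + 1100×1.5 + 1000×6.5 + 2100×7.0 + 400×12.5 = 28350.

28350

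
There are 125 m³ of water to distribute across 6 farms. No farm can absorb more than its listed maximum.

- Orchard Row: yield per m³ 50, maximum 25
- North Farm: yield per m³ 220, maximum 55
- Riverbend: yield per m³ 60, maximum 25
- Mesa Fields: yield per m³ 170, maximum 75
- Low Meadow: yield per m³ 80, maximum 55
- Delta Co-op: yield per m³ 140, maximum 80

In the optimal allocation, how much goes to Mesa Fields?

Highest yield per m³ first: North Farm 220 > Mesa Fields 170 > Delta Co-op 140 > Low Meadow 80 > Riverbend 60 > Orchard Row 50.
North Farm: +55 to 55 (cap) → 70 left.
Only 70 left; Mesa Fields takes them to reach 70.

70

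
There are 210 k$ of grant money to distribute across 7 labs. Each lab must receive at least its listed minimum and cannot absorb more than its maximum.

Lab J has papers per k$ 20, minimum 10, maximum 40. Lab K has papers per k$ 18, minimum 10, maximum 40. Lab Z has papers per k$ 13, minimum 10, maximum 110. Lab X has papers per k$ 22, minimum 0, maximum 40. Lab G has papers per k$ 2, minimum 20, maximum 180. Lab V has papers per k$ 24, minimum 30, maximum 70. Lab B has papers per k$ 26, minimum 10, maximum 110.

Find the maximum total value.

Meeting every minimum uses 10+10+10+0+20+30+10 = 90 k$, leaving 120.
Rank by papers per k$: Lab B 26 > Lab V 24 > Lab X 22 > Lab J 20 > Lab K 18 > Lab Z 13 > Lab G 2.
Lab B takes 100 more to reach its cap of 110 → 20 left.
Only 20 left; Lab V takes them to reach 50.
Total = 20×10 + 18×10 + 13×10 + 2×20 + 24×50 + 26×110 = 4610.

4610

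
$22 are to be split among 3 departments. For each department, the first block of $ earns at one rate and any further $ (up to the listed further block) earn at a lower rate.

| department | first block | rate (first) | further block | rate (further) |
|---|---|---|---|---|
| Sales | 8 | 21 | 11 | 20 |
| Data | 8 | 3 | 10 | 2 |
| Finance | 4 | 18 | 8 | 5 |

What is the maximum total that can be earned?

442

Treat each block as its own option and order by rate: Sales/tier1 21 > Sales/tier2 20 > Finance/tier1 18 > Finance/tier2 5 > Data/tier1 3 > Data/tier2 2.
Sales/tier1 (21): +8 — 14 left.
Sales tier2 at 20: fill all 11 — 3 left.
3 remain; put them into Finance tier1 at 18.
Total = 21×8 + 20×11 + 18×3 = 442.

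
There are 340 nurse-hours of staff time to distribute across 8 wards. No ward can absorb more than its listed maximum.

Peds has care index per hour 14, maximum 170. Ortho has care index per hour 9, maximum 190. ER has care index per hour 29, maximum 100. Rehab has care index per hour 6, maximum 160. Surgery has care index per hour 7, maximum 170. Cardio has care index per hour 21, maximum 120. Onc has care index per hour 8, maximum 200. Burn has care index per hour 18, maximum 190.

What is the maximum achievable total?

7580

Highest care index per hour first: ER 29 > Cardio 21 > Burn 18 > Peds 14 > Ortho 9 > Onc 8 > Surgery 7 > Rehab 6.
Give ER 100 to hit its cap of 100 — 240 left.
Cardio takes 120 to reach its cap of 120 — 120 left.
Burn: +120 (room for 190) → 120. Pool exhausted.
Total = 29×100 + 21×120 + 18×120 = 7580.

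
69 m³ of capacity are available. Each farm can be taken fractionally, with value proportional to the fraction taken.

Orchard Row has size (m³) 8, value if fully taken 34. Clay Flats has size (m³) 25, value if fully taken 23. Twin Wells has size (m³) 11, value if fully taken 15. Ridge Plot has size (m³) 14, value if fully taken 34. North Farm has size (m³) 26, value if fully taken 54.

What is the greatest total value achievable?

146.2

Best value per unit of size first: Orchard Row 34/8≈4.25, Ridge Plot 34/14≈2.43, North Farm 54/26≈2.08, Twin Wells 15/11≈1.36, Clay Flats 23/25≈0.92.
Orchard Row: take in full, 8 m³ for value 34 → 61 left.
All 14 m³ of Ridge Plot fit (value 34) → 47 remain.
Take all of North Farm (26 m³, value 54) → 21 m³ left.
Twin Wells: take in full, 11 m³ for value 15 → 10 left.
10 m³ left: a 10/25 share of Clay Flats gives 23×10/25 = 9.2.
Total value = 146.2.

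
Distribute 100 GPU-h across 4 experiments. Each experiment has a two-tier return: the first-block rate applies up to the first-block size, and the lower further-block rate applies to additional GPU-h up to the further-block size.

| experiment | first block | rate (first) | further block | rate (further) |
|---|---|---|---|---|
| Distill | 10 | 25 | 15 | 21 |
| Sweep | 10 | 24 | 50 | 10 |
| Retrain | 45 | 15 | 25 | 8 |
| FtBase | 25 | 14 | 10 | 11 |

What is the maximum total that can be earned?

1760

Treat each block as its own option and order by rate: Distill/T1 25 > Sweep/T1 24 > Distill/T2 21 > Retrain/T1 15 > FtBase/T1 14 > FtBase/T2 11 > Sweep/T2 10 > Retrain/T2 8.
Fill Distill T1 block (10 at 25) — 90 left.
Sweep/T1 (24): +10 — 80 left.
Distill T2 at 21: fill all 15 — 65 left.
Retrain T1 at 15: fill all 45 — 20 left.
FtBase/T1: +20 of 25 at 14; pool empty.
Total = 25×10 + 24×10 + 21×15 + 15×45 + 14×20 = 1760.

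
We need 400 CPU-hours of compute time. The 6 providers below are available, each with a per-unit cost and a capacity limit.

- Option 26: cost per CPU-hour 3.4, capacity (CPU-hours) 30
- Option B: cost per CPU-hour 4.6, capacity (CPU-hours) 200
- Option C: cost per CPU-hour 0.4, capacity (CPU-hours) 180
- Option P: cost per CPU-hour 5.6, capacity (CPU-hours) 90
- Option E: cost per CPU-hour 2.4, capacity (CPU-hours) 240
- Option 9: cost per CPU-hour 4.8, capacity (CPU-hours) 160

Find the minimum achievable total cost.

Cheapest first:
Take 180 from Option C at 0.4 — need 220 more.
Option E at 2.4: take 220 of its 240 — requirement met.
Option 26, Option B, Option 9, Option P: unused.
Cost = 180×0.4 + 220×2.4 = 600.

600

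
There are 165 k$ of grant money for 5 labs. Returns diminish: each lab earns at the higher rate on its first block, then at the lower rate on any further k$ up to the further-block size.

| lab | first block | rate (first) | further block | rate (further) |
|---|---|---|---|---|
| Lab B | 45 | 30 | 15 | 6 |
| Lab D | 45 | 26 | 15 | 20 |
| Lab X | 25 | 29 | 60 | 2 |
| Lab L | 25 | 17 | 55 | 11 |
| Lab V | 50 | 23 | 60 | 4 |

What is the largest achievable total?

4395

Rank every tier by rate: Lab B/T1 30 > Lab X/T1 29 > Lab D/T1 26 > Lab V/T1 23 > Lab D/T2 20 > Lab L/T1 17 > Lab L/T2 11 > Lab B/T2 6 > Lab V/T2 4 > Lab X/T2 2.
Lab B T1 at 30: fill all 45 — 120 left.
Lab X/T1 (29): +25 — 95 left.
Lab D/T1 (26): +45 — 50 left.
Lab V/T1 (23): +50 — 0 left.
Total = 30×45 + 29×25 + 26×45 + 23×50 = 4395.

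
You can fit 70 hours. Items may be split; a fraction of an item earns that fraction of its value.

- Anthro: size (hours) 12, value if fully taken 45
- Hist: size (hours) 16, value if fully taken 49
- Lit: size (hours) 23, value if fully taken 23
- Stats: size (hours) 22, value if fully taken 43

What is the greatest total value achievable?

Sort by value density: Anthro 45/12≈3.75, Hist 49/16≈3.06, Stats 43/22≈1.95, Lit 23/23≈1.
Anthro: take in full, 12 hours for value 45 — 58 left.
Take all of Hist (16 hours, value 49) — 42 hours left.
Take all of Stats (22 hours, value 43) — 20 hours left.
Only 20 hours remain; take 20/23 of Lit for value 23×20/23 = 20.
Total value = 157.

157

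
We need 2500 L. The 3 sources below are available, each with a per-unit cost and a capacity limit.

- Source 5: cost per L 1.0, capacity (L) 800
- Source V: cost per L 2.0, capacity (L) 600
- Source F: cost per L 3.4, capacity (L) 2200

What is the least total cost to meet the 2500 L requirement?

5740

Cheapest first:
Take 800 from Source 5 at 1.0 → need 1700 more.
Take 600 from Source V at 2.0 → need 1100 more.
Source F (3.4): take the remaining 1100 → done.
Cost = 800×1.0 + 600×2.0 + 1100×3.4 = 5740.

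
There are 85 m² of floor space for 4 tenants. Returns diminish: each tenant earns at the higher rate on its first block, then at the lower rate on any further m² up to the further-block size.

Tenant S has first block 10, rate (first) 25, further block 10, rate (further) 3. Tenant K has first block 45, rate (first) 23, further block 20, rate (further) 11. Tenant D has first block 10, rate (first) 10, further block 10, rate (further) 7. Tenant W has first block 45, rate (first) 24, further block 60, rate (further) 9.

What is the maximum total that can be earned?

2020

Rank every tier by rate: Tenant S/first 25 > Tenant W/first 24 > Tenant K/first 23 > Tenant K/second 11 > Tenant D/first 10 > Tenant W/second 9 > Tenant D/second 7 > Tenant S/second 3.
Fill Tenant S first block (10 at 25) — 75 left.
Tenant W first at 24: fill all 45 — 30 left.
30 remain; put them into Tenant K first at 23.
Total = 25×10 + 24×45 + 23×30 = 2020.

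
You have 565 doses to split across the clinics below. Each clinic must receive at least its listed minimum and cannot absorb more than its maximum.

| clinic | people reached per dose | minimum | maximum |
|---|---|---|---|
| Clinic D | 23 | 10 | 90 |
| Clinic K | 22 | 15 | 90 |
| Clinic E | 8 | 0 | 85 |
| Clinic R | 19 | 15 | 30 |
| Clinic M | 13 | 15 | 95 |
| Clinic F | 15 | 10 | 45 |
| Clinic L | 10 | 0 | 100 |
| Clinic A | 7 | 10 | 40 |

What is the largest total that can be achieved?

Meeting every minimum uses 10+15+0+15+15+10+0+10 = 75 doses, leaving 490.
Rank by people reached per dose: Clinic D 23 > Clinic K 22 > Clinic R 19 > Clinic F 15 > Clinic M 13 > Clinic L 10 > Clinic E 8 > Clinic A 7.
Clinic D takes 80 more to reach its cap of 90 ; 410 left.
Clinic K: +75 to 90 (cap) ; 335 left.
Clinic R takes 15 more to reach its cap of 30 ; 320 left.
Clinic F takes 35 more to reach its cap of 45 ; 285 left.
Clinic M takes 80 more to reach its cap of 95 ; 205 left.
Clinic L takes 100 more to reach its cap of 100 ; 105 left.
Clinic E takes 85 more to reach its cap of 85 ; 20 left.
Clinic A has room for 30 more but only 20 remain, so it gets 30.
Total = 23×90 + 22×90 + 8×85 + 19×30 + 13×95 + 15×45 + 10×100 + 7×30 = 8420.

8420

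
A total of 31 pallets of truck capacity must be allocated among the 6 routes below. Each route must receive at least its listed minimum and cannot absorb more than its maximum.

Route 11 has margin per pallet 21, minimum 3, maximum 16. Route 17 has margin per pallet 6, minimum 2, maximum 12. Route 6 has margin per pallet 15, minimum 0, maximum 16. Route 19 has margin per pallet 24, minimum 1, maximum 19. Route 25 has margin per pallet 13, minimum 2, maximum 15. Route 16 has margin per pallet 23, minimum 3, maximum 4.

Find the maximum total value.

670

Meeting every minimum uses 3+2+0+1+2+3 = 11 pallets, leaving 20.
Rank by margin per pallet: Route 19 24 > Route 16 23 > Route 11 21 > Route 6 15 > Route 25 13 > Route 17 6.
Route 19: +18 to 19 (cap) ; 2 left.
Route 16: +1 to 4 (cap) ; 1 left.
Only 1 left; Route 11 takes them to reach 4.
Total = 21×4 + 6×2 + 24×19 + 13×2 + 23×4 = 670.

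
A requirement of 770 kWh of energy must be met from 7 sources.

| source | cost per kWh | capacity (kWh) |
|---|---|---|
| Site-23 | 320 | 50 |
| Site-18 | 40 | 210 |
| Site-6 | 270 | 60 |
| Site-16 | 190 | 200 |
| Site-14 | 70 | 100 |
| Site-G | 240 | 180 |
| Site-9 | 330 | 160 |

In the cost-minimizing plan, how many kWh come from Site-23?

20

Cheapest first:
Site-18 at 40: take all 210 kWh ; 560 still needed.
Take 100 from Site-14 at 70 ; need 460 more.
Site-16 at 190: take all 200 kWh ; 260 still needed.
Take 180 from Site-G at 240 ; need 80 more.
Site-6 (270): use full 60 ; 20 kWh to go.
Site-23 (320): take the remaining 20 ; done.
Site-9: unused.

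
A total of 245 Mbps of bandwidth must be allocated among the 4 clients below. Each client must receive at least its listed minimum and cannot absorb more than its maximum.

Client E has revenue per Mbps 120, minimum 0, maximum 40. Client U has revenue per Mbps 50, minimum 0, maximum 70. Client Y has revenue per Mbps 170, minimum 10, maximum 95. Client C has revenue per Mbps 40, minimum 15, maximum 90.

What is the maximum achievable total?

26050

Meeting every minimum uses 0+0+10+15 = 25 Mbps, leaving 220.
Rank by revenue per Mbps: Client Y 170 > Client E 120 > Client U 50 > Client C 40.
Client Y takes 85 more to reach its cap of 95 ; 135 left.
Give Client E 40 more to hit its cap of 40 ; 95 left.
Give Client U 70 more to hit its cap of 70 ; 25 left.
Client C has room for 75 more but only 25 remain, so it gets 40.
Total = 120×40 + 50×70 + 170×95 + 40×40 = 26050.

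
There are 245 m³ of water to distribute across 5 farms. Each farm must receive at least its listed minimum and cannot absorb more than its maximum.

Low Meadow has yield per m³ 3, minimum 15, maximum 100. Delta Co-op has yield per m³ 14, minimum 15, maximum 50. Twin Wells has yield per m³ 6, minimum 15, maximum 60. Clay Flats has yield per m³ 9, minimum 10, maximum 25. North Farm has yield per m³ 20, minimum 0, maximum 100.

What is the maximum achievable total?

Meeting every minimum uses 15+15+15+10+0 = 55 m³, leaving 190.
Highest yield per m³ first: North Farm 20 > Delta Co-op 14 > Clay Flats 9 > Twin Wells 6 > Low Meadow 3.
North Farm: +100 to 100 (cap) — 90 left.
Delta Co-op: +35 to 50 (cap) — 55 left.
Clay Flats takes 15 more to reach its cap of 25 — 40 left.
Only 40 left; Twin Wells takes them to reach 55.
Total = 3×15 + 14×50 + 6×55 + 9×25 + 20×100 = 3300.

3300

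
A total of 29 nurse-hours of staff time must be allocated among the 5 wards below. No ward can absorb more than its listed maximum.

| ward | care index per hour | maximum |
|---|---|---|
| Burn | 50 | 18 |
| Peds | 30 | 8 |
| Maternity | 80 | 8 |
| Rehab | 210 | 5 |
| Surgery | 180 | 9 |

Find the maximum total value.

Highest care index per hour first: Rehab 210 > Surgery 180 > Maternity 80 > Burn 50 > Peds 30.
Give Rehab 5 to hit its cap of 5 → 24 left.
Surgery takes 9 to reach its cap of 9 → 15 left.
Maternity takes 8 to reach its cap of 8 → 7 left.
Burn: +7 (room for 18) → 7. Pool exhausted.
Total = 50×7 + 80×8 + 210×5 + 180×9 = 3660.

3660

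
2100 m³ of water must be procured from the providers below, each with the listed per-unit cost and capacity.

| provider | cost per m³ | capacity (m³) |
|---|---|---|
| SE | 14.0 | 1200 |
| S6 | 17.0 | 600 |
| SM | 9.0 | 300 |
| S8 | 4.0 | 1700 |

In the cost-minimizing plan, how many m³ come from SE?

Fill from the cheapest provider first.
S8 (4.0): use full 1700 → 400 m³ to go.
Take 300 from SM at 9.0 → need 100 more.
SE (14.0): take the remaining 100 → done.
S6: unused.

100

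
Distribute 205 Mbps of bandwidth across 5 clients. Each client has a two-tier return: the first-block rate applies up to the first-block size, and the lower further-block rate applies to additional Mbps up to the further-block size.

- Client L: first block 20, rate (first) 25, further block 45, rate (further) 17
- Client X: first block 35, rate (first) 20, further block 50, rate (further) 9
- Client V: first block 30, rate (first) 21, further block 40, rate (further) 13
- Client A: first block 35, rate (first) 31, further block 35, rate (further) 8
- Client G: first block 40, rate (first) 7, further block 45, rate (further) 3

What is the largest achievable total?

4200

Rank every tier by rate: Client A/first 31 > Client L/first 25 > Client V/first 21 > Client X/first 20 > Client L/second 17 > Client V/second 13 > Client X/second 9 > Client A/second 8 > Client G/first 7 > Client G/second 3.
Client A first at 31: fill all 35 → 170 left.
Client L/first (25): +20 → 150 left.
Client V first at 21: fill all 30 → 120 left.
Client X/first (20): +35 → 85 left.
Client L/second (17): +45 → 40 left.
Fill Client V second block (40 at 13) → 0 left.
Total = 31×35 + 25×20 + 21×30 + 20×35 + 17×45 + 13×40 = 4200.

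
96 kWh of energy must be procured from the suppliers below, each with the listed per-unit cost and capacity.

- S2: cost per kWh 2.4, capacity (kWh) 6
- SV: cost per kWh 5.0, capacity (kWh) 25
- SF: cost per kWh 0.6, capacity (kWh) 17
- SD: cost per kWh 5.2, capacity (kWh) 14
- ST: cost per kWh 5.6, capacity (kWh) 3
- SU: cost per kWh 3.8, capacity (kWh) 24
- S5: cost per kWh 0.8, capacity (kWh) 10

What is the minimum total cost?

321.6

Cheapest first:
Take 17 from SF at 0.6 ; need 79 more.
Take 10 from S5 at 0.8 ; need 69 more.
S2 (2.4): use full 6 ; 63 kWh to go.
SU (3.8): use full 24 ; 39 kWh to go.
Take 25 from SV at 5.0 ; need 14 more.
SD (5.2): use full 14 ; 0 kWh to go.
ST: unused.
Cost = 17×0.6 + 10×0.8 + 6×2.4 + 24×3.8 + 25×5.0 + 14×5.2 = 321.6.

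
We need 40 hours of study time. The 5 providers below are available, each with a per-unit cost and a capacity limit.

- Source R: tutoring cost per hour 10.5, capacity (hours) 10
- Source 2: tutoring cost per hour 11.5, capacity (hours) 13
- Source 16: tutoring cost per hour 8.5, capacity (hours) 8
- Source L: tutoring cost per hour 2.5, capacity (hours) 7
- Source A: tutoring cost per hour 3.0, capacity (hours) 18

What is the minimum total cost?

Use providers in increasing cost order.
Take 7 from Source L at 2.5 → need 33 more.
Source A at 3.0: take all 18 hours → 15 still needed.
Source 16 at 8.5: take all 8 hours → 7 still needed.
Source R at 10.5: take 7 of its 10 → requirement met.
Source 2: unused.
Cost = 7×2.5 + 18×3.0 + 8×8.5 + 7×10.5 = 213.

213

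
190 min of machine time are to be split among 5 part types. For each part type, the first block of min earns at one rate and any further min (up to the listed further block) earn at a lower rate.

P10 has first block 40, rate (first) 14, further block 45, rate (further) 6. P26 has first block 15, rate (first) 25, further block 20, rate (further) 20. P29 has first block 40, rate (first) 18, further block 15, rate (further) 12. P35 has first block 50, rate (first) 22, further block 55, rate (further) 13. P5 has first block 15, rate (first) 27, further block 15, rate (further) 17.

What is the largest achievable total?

3745

Treat each block as its own option and order by rate: P5/first 27 > P26/first 25 > P35/first 22 > P26/second 20 > P29/first 18 > P5/second 17 > P10/first 14 > P35/second 13 > P29/second 12 > P10/second 6.
Fill P5 first block (15 at 27) — 175 left.
P26/first (25): +15 — 160 left.
Fill P35 first block (50 at 22) — 110 left.
P26 second at 20: fill all 20 — 90 left.
P29/first (18): +40 — 50 left.
Fill P5 second block (15 at 17) — 35 left.
35 remain; put them into P10 first at 14.
Total = 27×15 + 25×15 + 22×50 + 20×20 + 18×40 + 17×15 + 14×35 = 3745.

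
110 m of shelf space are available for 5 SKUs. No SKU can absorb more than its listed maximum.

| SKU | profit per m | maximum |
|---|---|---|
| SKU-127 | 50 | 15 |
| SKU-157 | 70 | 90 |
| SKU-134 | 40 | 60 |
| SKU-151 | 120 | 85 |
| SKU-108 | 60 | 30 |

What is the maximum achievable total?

Highest profit per m first: SKU-151 120 > SKU-157 70 > SKU-108 60 > SKU-127 50 > SKU-134 40.
SKU-151 takes 85 to reach its cap of 85 — 25 left.
SKU-157: +25 (room for 90) → 25. Pool exhausted.
Total = 70×25 + 120×85 = 11950.

11950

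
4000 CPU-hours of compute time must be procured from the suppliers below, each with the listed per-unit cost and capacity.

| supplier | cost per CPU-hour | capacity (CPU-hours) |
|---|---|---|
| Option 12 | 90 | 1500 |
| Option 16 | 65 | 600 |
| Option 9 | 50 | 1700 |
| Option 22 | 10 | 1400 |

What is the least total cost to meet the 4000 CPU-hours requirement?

Fill from the cheapest supplier first.
Option 22 at 10: take all 1400 CPU-hours — 2600 still needed.
Take 1700 from Option 9 at 50 — need 900 more.
Option 16 at 65: take all 600 CPU-hours — 300 still needed.
Take 300 from Option 12 at 90 to finish.
Cost = 1400×10 + 1700×50 + 600×65 + 300×90 = 165000.

165000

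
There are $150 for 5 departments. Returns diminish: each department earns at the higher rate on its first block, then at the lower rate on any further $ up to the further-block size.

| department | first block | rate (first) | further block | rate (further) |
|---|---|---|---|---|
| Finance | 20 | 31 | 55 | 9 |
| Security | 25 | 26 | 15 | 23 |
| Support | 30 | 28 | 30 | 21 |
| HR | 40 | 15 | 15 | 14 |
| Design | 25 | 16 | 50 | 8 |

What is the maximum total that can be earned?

Rank every tier by rate: Finance/T1 31 > Support/T1 28 > Security/T1 26 > Security/T2 23 > Support/T2 21 > Design/T1 16 > HR/T1 15 > HR/T2 14 > Finance/T2 9 > Design/T2 8.
Finance T1 at 31: fill all 20 ; 130 left.
Fill Support T1 block (30 at 28) ; 100 left.
Security/T1 (26): +25 ; 75 left.
Security/T2 (23): +15 ; 60 left.
Support T2 at 21: fill all 30 ; 30 left.
Design T1 at 16: fill all 25 ; 5 left.
HR T1 at 15: only 5 left, fill 5.
Total = 31×20 + 28×30 + 26×25 + 23×15 + 21×30 + 16×25 + 15×5 = 3560.

3560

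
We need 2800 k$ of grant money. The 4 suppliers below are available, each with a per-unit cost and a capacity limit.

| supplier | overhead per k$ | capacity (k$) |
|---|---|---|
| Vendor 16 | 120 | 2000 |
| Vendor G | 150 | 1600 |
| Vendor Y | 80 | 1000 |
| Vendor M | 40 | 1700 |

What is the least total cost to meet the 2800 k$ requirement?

160000

Use suppliers in increasing cost order.
Vendor M (40): use full 1700 → 1100 k$ to go.
Vendor Y (80): use full 1000 → 100 k$ to go.
Vendor 16 at 120: take 100 of its 2000 → requirement met.
Vendor G: unused.
Cost = 1700×40 + 1000×80 + 100×120 = 160000.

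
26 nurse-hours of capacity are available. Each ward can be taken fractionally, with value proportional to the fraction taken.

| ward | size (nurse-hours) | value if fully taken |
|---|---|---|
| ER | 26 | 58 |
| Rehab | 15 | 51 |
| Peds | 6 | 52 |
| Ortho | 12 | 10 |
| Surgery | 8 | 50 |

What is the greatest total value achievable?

142.8

Rank by value-to-size ratio: Peds 52/6≈8.67, Surgery 50/8≈6.25, Rehab 51/15≈3.4, ER 58/26≈2.23, Ortho 10/12≈0.833.
Take all of Peds (6 nurse-hours, value 52) ; 20 nurse-hours left.
All 8 nurse-hours of Surgery fit (value 50) ; 12 remain.
12 nurse-hours left: a 12/15 share of Rehab gives 51×12/15 = 40.8.
Total value = 142.8.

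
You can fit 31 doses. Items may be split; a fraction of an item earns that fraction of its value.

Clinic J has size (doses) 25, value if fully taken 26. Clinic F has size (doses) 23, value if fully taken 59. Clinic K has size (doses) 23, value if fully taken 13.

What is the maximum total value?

67.32

Sort by value density: Clinic F 59/23≈2.57, Clinic J 26/25≈1.04, Clinic K 13/23≈0.565.
Clinic F: take in full, 23 doses for value 59 — 8 left.
Only 8 doses remain; take 8/25 of Clinic J for value 26×8/25 = 8.32.
Total value = 67.32.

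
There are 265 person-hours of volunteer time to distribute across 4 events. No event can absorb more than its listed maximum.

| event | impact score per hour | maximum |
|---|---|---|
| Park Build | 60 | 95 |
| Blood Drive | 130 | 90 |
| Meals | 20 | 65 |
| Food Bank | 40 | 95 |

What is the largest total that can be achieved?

Rank by impact score per hour: Blood Drive 130 > Park Build 60 > Food Bank 40 > Meals 20.
Give Blood Drive 90 to hit its cap of 90 ; 175 left.
Park Build takes 95 to reach its cap of 95 ; 80 left.
Food Bank has room for 95 but only 80 remain, so it gets 80.
Total = 60×95 + 130×90 + 40×80 = 20600.

20600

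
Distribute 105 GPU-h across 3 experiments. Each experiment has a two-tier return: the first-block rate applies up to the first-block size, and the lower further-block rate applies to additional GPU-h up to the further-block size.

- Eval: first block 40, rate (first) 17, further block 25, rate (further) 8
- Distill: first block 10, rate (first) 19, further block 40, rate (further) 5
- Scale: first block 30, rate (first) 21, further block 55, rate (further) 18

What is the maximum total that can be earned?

Rank every tier by rate: Scale/tier1 21 > Distill/tier1 19 > Scale/tier2 18 > Eval/tier1 17 > Eval/tier2 8 > Distill/tier2 5.
Scale tier1 at 21: fill all 30 → 75 left.
Fill Distill tier1 block (10 at 19) → 65 left.
Scale tier2 at 18: fill all 55 → 10 left.
Eval tier1 at 17: only 10 left, fill 10.
Total = 21×30 + 19×10 + 18×55 + 17×10 = 1980.

1980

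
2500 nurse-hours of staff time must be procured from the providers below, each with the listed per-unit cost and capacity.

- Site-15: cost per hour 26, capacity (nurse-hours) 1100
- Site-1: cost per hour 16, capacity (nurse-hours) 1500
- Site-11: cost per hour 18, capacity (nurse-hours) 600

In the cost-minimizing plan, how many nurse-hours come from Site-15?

400

Use providers in increasing cost order.
Take 1500 from Site-1 at 16 → need 1000 more.
Site-11 (18): use full 600 → 400 nurse-hours to go.
Take 400 from Site-15 at 26 to finish.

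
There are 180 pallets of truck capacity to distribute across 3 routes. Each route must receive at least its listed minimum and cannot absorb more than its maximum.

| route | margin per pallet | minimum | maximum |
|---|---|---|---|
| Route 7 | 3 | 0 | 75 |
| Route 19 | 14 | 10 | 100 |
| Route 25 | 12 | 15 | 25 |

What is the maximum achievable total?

1865

Meeting every minimum uses 0+10+15 = 25 pallets, leaving 155.
Order the routes by margin per pallet: Route 19 14 > Route 25 12 > Route 7 3.
Route 19 takes 90 more to reach its cap of 100 ; 65 left.
Give Route 25 10 more to hit its cap of 25 ; 55 left.
Only 55 left; Route 7 takes them to reach 55.
Total = 3×55 + 14×100 + 12×25 = 1865.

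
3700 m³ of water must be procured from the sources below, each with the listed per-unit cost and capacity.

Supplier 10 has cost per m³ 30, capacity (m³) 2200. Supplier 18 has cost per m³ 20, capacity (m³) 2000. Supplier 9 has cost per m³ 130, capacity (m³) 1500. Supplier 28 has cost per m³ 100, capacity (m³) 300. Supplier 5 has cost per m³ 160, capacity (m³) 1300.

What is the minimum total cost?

91000

Fill from the cheapest source first.
Supplier 18 (20): use full 2000 — 1700 m³ to go.
Supplier 10 at 30: take 1700 of its 2200 — requirement met.
Supplier 28, Supplier 9, Supplier 5: unused.
Cost = 2000×20 + 1700×30 = 91000.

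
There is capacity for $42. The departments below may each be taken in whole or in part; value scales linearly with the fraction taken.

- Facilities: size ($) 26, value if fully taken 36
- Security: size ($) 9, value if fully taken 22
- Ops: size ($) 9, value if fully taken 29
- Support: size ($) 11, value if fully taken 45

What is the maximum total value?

Rank by value-to-size ratio: Support 45/11≈4.09, Ops 29/9≈3.22, Security 22/9≈2.44, Facilities 36/26≈1.38.
Take all of Support (11 $, value 45) ; 31 $ left.
Take all of Ops (9 $, value 29) ; 22 $ left.
Take all of Security (9 $, value 22) ; 13 $ left.
Fill the last 13 $ with part of Facilities: 13/26 of it earns 18.
Total value = 114.

114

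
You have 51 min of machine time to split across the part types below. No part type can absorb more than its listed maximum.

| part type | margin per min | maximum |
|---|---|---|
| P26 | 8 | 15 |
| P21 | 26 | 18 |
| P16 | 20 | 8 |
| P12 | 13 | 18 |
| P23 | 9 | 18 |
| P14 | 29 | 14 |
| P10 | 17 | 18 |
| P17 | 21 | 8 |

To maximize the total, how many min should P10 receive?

Rank by margin per min: P14 29 > P21 26 > P17 21 > P16 20 > P10 17 > P12 13 > P23 9 > P26 8.
P14 takes 14 to reach its cap of 14 ; 37 left.
Give P21 18 to hit its cap of 18 ; 19 left.
P17: +8 to 8 (cap) ; 11 left.
Give P16 8 to hit its cap of 8 ; 3 left.
P10 has room for 18 but only 3 remain, so it gets 3.

3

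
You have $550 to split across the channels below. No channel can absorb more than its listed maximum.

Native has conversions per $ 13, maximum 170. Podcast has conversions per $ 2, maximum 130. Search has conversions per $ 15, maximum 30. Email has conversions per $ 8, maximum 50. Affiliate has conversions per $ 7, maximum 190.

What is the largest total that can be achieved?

4610

Highest conversions per $ first: Search 15 > Native 13 > Email 8 > Affiliate 7 > Podcast 2.
Give Search 30 to hit its cap of 30 → 520 left.
Native takes 170 to reach its cap of 170 → 350 left.
Email takes 50 to reach its cap of 50 → 300 left.
Affiliate takes 190 to reach its cap of 190 → 110 left.
Only 110 left; Podcast takes them to reach 110.
Total = 13×170 + 2×110 + 15×30 + 8×50 + 7×190 = 4610.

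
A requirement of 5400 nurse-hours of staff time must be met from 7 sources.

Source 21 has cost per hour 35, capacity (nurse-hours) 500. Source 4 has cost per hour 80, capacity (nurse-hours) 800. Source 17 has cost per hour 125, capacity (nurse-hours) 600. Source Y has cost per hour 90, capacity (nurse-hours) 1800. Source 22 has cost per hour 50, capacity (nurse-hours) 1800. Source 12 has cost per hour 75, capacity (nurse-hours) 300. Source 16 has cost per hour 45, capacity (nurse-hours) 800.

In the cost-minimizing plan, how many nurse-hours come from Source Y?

1200

Use sources in increasing cost order.
Source 21 (35): use full 500 → 4900 nurse-hours to go.
Source 16 at 45: take all 800 nurse-hours → 4100 still needed.
Take 1800 from Source 22 at 50 → need 2300 more.
Source 12 at 75: take all 300 nurse-hours → 2000 still needed.
Source 4 (80): use full 800 → 1200 nurse-hours to go.
Take 1200 from Source Y at 90 to finish.
Source 17: unused.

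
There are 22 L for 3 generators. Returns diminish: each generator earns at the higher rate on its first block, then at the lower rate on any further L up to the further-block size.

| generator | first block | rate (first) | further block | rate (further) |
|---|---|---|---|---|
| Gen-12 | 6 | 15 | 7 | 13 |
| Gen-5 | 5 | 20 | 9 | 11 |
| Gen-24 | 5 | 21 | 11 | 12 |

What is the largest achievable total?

Treat each block as its own option and order by rate: Gen-24/T1 21 > Gen-5/T1 20 > Gen-12/T1 15 > Gen-12/T2 13 > Gen-24/T2 12 > Gen-5/T2 11.
Gen-24 T1 at 21: fill all 5 ; 17 left.
Gen-5/T1 (20): +5 ; 12 left.
Fill Gen-12 T1 block (6 at 15) ; 6 left.
6 remain; put them into Gen-12 T2 at 13.
Total = 21×5 + 20×5 + 15×6 + 13×6 = 373.

373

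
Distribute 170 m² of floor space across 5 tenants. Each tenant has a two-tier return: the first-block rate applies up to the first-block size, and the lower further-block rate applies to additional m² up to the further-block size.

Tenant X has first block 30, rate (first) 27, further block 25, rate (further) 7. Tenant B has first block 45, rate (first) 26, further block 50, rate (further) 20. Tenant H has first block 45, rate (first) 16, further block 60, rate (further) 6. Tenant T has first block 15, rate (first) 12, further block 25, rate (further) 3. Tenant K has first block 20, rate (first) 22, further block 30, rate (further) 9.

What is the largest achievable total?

Rank every tier by rate: Tenant X/tier1 27 > Tenant B/tier1 26 > Tenant K/tier1 22 > Tenant B/tier2 20 > Tenant H/tier1 16 > Tenant T/tier1 12 > Tenant K/tier2 9 > Tenant X/tier2 7 > Tenant H/tier2 6 > Tenant T/tier2 3.
Tenant X tier1 at 27: fill all 30 ; 140 left.
Tenant B tier1 at 26: fill all 45 ; 95 left.
Fill Tenant K tier1 block (20 at 22) ; 75 left.
Tenant B/tier2 (20): +50 ; 25 left.
Tenant H/tier1: +25 of 45 at 16; pool empty.
Total = 27×30 + 26×45 + 22×20 + 20×50 + 16×25 = 3820.

3820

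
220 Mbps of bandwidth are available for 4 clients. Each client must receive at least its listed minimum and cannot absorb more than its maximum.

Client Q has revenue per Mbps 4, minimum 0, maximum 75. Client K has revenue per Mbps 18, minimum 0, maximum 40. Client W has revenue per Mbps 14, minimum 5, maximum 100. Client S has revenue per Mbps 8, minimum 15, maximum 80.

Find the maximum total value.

2760

Meeting every minimum uses 0+0+5+15 = 20 Mbps, leaving 200.
Highest revenue per Mbps first: Client K 18 > Client W 14 > Client S 8 > Client Q 4.
Client K: +40 to 40 (cap) — 160 left.
Give Client W 95 more to hit its cap of 100 — 65 left.
Give Client S 65 more to hit its cap of 80 — 0 left.
Total = 18×40 + 14×100 + 8×80 = 2760.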